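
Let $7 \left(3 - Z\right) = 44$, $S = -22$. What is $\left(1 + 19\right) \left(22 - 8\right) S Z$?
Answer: $20240$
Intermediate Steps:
$Z = - \frac{23}{7}$ ($Z = 3 - \frac{44}{7} = - \frac{23}{7} \approx -3.2857$)
$\left(1 + 19\right) \left(22 - 8\right) S Z = \left(1 + 19\right) \left(22 - 8\right) \left(-22\right) \left(- \frac{23}{7}\right) = 20 \cdot 14 \left(-22\right) \left(- \frac{23}{7}\right) = 280 \left(-22\right) \left(- \frac{23}{7}\right) = \left(-6160\right) \left(- \frac{23}{7}\right) = 20240$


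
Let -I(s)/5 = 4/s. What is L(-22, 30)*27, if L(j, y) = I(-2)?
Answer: 270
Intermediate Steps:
I(s) = -20/s
L(j, y) = 10 (L(j, y) = -20/(-2) = -20*(-1/2) = 10)
L(-22, 30)*27 = 10*27 = 270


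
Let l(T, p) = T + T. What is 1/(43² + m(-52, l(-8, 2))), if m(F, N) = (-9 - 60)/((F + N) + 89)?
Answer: 7/12920 ≈ 0.00054180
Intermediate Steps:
l(T, p) = 2*T
m(F, N) = -69/(89 + F + N)
1/(43² + m(-52, l(-8, 2))) = 1/(43² - 69/(89 - 52 + 2*(-8))) = 1/(1849 - 69/(89 - 52 - 16)) = 1/(1849 - 69/21) = 1/(1849 - 69*1/21) = 1/(1849 - 23/7) = 1/(12920/7) = 7/12920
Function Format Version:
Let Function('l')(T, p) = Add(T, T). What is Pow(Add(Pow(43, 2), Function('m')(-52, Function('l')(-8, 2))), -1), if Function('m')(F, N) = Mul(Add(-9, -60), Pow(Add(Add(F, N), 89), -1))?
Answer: Rational(7, 12920) ≈ 0.00054180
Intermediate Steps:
Function('l')(T, p) = Mul(2, T)
Function('m')(F, N) = Mul(-69, Pow(Add(89, F, N), -1))
Pow(Add(Pow(43, 2), Function('m')(-52, Function('l')(-8, 2))), -1) = Pow(Add(Pow(43, 2), Mul(-69, Pow(Add(89, -52, Mul(2, -8)), -1))), -1) = Pow(Add(1849, Mul(-69, Pow(Add(89, -52, -16), -1))), -1) = Pow(Add(1849, Mul(-69, Pow(21, -1))), -1) = Pow(Add(1849, Mul(-69, Rational(1, 21))), -1) = Pow(Add(1849, Rational(-23, 7)), -1) = Pow(Rational(12920, 7), -1) = Rational(7, 12920)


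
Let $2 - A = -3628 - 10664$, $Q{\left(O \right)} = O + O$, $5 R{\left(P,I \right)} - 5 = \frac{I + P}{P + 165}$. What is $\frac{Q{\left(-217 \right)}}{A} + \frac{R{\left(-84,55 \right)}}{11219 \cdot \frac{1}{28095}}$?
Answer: $\frac{709646905}{309274173} \approx 2.2946$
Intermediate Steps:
$R{\left(P,I \right)} = 1 + \frac{I + P}{5 \left(165 + P\right)}$ ($R{\left(P,I \right)} = 1 + \frac{\left(I + P\right) \frac{1}{P + 165}}{5} = 1 + \frac{\left(I + P\right) \frac{1}{165 + P}}{5} = 1 + \frac{\frac{1}{165 + P} \left(I + P\right)}{5} = 1 + \frac{I + P}{5 \left(165 + P\right)}$)
$Q{\left(O \right)} = 2 O$
$A = 14294$ ($A = 2 - \left(-3628 - 10664\right) = 2 - -14292 = 2 + 14292 = 14294$)
$\frac{Q{\left(-217 \right)}}{A} + \frac{R{\left(-84,55 \right)}}{11219 \cdot \frac{1}{28095}} = \frac{2 \left(-217\right)}{14294} + \frac{\frac{1}{5} \frac{1}{165 - 84} \left(825 + 55 + 6 \left(-84\right)\right)}{11219 \cdot \frac{1}{28095}} = \left(-434\right) \frac{1}{14294} + \frac{\frac{1}{5} \cdot \frac{1}{81} \left(825 + 55 - 504\right)}{11219 \cdot \frac{1}{28095}} = - \frac{31}{1021} + \frac{\frac{1}{5} \cdot \frac{1}{81} \cdot 376}{\frac{11219}{28095}} = - \frac{31}{1021} + \frac{376}{405} \cdot \frac{28095}{11219} = - \frac{31}{1021} + \frac{704248}{302913} = \frac{709646905}{309274173}$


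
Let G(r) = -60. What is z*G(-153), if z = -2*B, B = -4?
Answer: -480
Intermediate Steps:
z = 8 (z = -2*(-4) = 8)
z*G(-153) = 8*(-60) = -480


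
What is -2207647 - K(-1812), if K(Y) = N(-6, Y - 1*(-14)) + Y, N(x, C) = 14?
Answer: -2205849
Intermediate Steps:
K(Y) = 14 + Y
-2207647 - K(-1812) = -2207647 - (14 - 1812) = -2207647 - 1*(-1798) = -2207647 + 1798 = -2205849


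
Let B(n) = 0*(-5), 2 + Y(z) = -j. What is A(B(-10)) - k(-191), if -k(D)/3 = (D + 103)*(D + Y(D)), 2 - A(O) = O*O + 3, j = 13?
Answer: 54383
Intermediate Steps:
Y(z) = -15 (Y(z) = -2 - 1*13 = -2 - 13 = -15)
B(n) = 0
A(O) = -1 - O² (A(O) = 2 - (O*O + 3) = 2 - (O² + 3) = 2 - (3 + O²) = 2 + (-3 - O²) = -1 - O²)
k(D) = -3*(-15 + D)*(103 + D) (k(D) = -3*(D + 103)*(D - 15) = -3*(103 + D)*(-15 + D) = -3*(-15 + D)*(103 + D))
A(B(-10)) - k(-191) = (-1 - 1*0²) - (4635 - 264*(-191) - 3*(-191)²) = (-1 - 1*0) - (4635 + 50424 - 3*36481) = (-1 + 0) - (4635 + 50424 - 109443) = -1 - 1*(-54384) = -1 + 54384 = 54383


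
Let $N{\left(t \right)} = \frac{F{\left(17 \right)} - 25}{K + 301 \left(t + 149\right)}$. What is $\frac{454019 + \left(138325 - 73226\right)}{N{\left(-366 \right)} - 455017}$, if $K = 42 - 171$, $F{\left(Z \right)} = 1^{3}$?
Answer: $- \frac{16987098314}{14889521279} \approx -1.1409$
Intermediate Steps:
$F{\left(Z \right)} = 1$
$K = -129$
$N{\left(t \right)} = - \frac{24}{44720 + 301 t}$ ($N{\left(t \right)} = \frac{1 - 25}{-129 + 301 \left(t + 149\right)} = - \frac{24}{-129 + 301 \left(149 + t\right)} = - \frac{24}{-129 + \left(44849 + 301 t\right)} = - \frac{24}{44720 + 301 t}$)
$\frac{454019 + \left(138325 - 73226\right)}{N{\left(-366 \right)} - 455017} = \frac{454019 + \left(138325 - 73226\right)}{- \frac{24}{44720 + 301 \left(-366\right)} - 455017} = \frac{454019 + \left(138325 - 73226\right)}{- \frac{24}{44720 - 110166} - 455017} = \frac{454019 + 65099}{- \frac{24}{-65446} - 455017} = \frac{519118}{\left(-24\right) \left(- \frac{1}{65446}\right) - 455017} = \frac{519118}{\frac{12}{32723} - 455017} = \frac{519118}{- \frac{14889521279}{32723}} = 519118 \left(- \frac{32723}{14889521279}\right) = - \frac{16987098314}{14889521279}$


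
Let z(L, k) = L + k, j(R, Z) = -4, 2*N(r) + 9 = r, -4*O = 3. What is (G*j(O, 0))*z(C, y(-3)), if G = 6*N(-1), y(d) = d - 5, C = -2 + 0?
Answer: -1200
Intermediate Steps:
O = -¾ (O = -¼*3 = -¾ ≈ -0.75000)
C = -2
N(r) = -9/2 + r/2
y(d) = -5 + d
G = -30 (G = 6*(-9/2 + (½)*(-1)) = 6*(-9/2 - ½) = 6*(-5) = -30)
(G*j(O, 0))*z(C, y(-3)) = (-30*(-4))*(-2 + (-5 - 3)) = 120*(-2 - 8) = 120*(-10) = -1200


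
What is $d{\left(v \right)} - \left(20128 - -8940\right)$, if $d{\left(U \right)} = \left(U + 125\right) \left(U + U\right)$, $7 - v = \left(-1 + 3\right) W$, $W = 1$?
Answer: $-27768$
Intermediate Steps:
$v = 5$ ($v = 7 - \left(-1 + 3\right) 1 = 7 - 2 \cdot 1 = 7 - 2 = 5$)
$d{\left(U \right)} = 2 U \left(125 + U\right)$ ($d{\left(U \right)} = \left(125 + U\right) 2 U = 2 U \left(125 + U\right)$)
$d{\left(v \right)} - \left(20128 - -8940\right) = 2 \cdot 5 \left(125 + 5\right) - \left(20128 - -8940\right) = 2 \cdot 5 \cdot 130 - \left(20128 + 8940\right) = 1300 - 29068 = -27768$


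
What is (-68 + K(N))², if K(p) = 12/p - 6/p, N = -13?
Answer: 792100/169 ≈ 4687.0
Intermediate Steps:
K(p) = 6/p
(-68 + K(N))² = (-68 + 6/(-13))² = (-68 + 6*(-1/13))² = (-68 - 6/13)² = (-890/13)² = 792100/169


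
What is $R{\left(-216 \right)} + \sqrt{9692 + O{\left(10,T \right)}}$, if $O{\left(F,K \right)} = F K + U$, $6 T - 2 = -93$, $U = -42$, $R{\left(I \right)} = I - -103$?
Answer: $-113 + \frac{\sqrt{85485}}{3} \approx -15.541$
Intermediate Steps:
$R{\left(I \right)} = 103 + I$ ($R{\left(I \right)} = I + 103 = 103 + I$)
$T = - \frac{91}{6}$ ($T = \frac{1}{3} + \frac{1}{6} \left(-93\right) = \frac{1}{3} - \frac{31}{2} = - \frac{91}{6} \approx -15.167$)
$O{\left(F,K \right)} = -42 + F K$ ($O{\left(F,K \right)} = F K - 42 = -42 + F K$)
$R{\left(-216 \right)} + \sqrt{9692 + O{\left(10,T \right)}} = \left(103 - 216\right) + \sqrt{9692 + \left(-42 + 10 \left(- \frac{91}{6}\right)\right)} = -113 + \sqrt{9692 - \frac{581}{3}} = -113 + \sqrt{\frac{28495}{3}} = -113 + \frac{\sqrt{85485}}{3}$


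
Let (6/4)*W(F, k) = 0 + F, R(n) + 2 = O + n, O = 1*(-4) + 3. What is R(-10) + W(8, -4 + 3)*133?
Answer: 2089/3 ≈ 696.33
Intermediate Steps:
O = -1 (O = -4 + 3 = -1)
R(n) = -3 + n (R(n) = -2 + (-1 + n) = -3 + n)
W(F, k) = 2*F/3 (W(F, k) = 2*(0 + F)/3 = 2*F/3)
R(-10) + W(8, -4 + 3)*133 = (-3 - 10) + ((2/3)*8)*133 = -13 + (16/3)*133 = -13 + 2128/3 = 2089/3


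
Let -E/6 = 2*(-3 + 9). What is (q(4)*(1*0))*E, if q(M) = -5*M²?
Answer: 0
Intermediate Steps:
E = -72 (E = -12*(-3 + 9) = -12*6 = -6*12 = -72)
(q(4)*(1*0))*E = ((-5*4²)*(1*0))*(-72) = (-5*16*0)*(-72) = -80*0*(-72) = 0*(-72) = 0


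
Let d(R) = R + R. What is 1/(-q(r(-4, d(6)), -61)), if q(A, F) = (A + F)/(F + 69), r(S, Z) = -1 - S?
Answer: 4/29 ≈ 0.13793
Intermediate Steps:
d(R) = 2*R
q(A, F) = (A + F)/(69 + F)
1/(-q(r(-4, d(6)), -61)) = 1/(-((-1 - 1*(-4)) - 61)/(69 - 61)) = 1/(-((-1 + 4) - 61)/8) = 1/(-(3 - 61)/8) = 1/(-(-58)/8) = 1/(-1*(-29/4)) = 1/(29/4) = 4/29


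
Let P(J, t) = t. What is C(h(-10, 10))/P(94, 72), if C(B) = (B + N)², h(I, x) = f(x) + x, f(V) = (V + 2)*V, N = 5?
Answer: 2025/8 ≈ 253.13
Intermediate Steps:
f(V) = V*(2 + V) (f(V) = (2 + V)*V = V*(2 + V))
h(I, x) = x + x*(2 + x) (h(I, x) = x*(2 + x) + x = x + x*(2 + x))
C(B) = (5 + B)² (C(B) = (B + 5)² = (5 + B)²)
C(h(-10, 10))/P(94, 72) = (5 + 10*(3 + 10))²/72 = (5 + 10*13)²*(1/72) = (5 + 130)²*(1/72) = 135²*(1/72) = 18225*(1/72) = 2025/8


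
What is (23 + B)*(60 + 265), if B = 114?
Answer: 44525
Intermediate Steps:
(23 + B)*(60 + 265) = (23 + 114)*(60 + 265) = 137*325 = 44525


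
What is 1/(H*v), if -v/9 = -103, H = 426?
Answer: 1/394902 ≈ 2.5323e-6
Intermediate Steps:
v = 927 (v = -9*(-103) = 927)
1/(H*v) = 1/(426*927) = 1/394902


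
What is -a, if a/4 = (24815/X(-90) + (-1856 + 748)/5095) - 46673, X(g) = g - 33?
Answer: 117503350856/626685 ≈ 1.8750e+5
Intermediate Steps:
X(g) = -33 + g
a = -117503350856/626685 (a = 4*((24815/(-33 - 90) + (-1856 + 748)/5095) - 46673) = 4*((24815/(-123) - 1108*1/5095) - 46673) = 4*((24815*(-1/123) - 1108/5095) - 46673) = 4*((-24815/123 - 1108/5095) - 46673) = 4*(-126568709/626685 - 46673) = 4*(-29375837714/626685) = -117503350856/626685 ≈ -1.8750e+5)
-a = -1*(-117503350856/626685) = 117503350856/626685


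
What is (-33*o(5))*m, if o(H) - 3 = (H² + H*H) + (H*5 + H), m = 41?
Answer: -112299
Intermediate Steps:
o(H) = 3 + 2*H² + 6*H (o(H) = 3 + ((H² + H*H) + (H*5 + H)) = 3 + ((H² + H²) + (5*H + H)) = 3 + (2*H² + 6*H) = 3 + 2*H² + 6*H)
(-33*o(5))*m = -33*(3 + 2*5² + 6*5)*41 = -33*(3 + 2*25 + 30)*41 = -33*(3 + 50 + 30)*41 = -33*83*41 = -2739*41 = -112299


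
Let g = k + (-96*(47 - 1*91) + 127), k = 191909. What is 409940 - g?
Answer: 213680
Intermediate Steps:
g = 196260 (g = 191909 + (-96*(47 - 1*91) + 127) = 191909 + (-96*(47 - 91) + 127) = 191909 + (-96*(-44) + 127) = 191909 + (4224 + 127) = 191909 + 4351 = 196260)
409940 - g = 409940 - 1*196260 = 409940 - 196260 = 213680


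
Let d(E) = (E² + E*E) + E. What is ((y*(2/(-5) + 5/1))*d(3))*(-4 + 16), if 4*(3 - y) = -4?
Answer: 23184/5 ≈ 4636.8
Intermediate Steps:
d(E) = E + 2*E² (d(E) = (E² + E²) + E = 2*E² + E = E + 2*E²)
y = 4 (y = 3 - ¼*(-4) = 3 + 1 = 4)
((y*(2/(-5) + 5/1))*d(3))*(-4 + 16) = ((4*(2/(-5) + 5/1))*(3*(1 + 2*3)))*(-4 + 16) = ((4*(2*(-⅕) + 5*1))*(3*(1 + 6)))*12 = ((4*(-⅖ + 5))*(3*7))*12 = ((4*(23/5))*21)*12 = ((92/5)*21)*12 = (1932/5)*12 = 23184/5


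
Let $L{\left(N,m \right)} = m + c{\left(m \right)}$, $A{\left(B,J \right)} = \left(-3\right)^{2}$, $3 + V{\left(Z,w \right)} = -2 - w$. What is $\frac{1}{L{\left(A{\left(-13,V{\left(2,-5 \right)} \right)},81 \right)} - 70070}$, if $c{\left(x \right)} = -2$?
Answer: $- \frac{1}{69991} \approx -1.4288 \cdot 10^{-5}$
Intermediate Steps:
$V{\left(Z,w \right)} = -5 - w$ ($V{\left(Z,w \right)} = -3 - \left(2 + w\right) = -5 - w$)
$A{\left(B,J \right)} = 9$
$L{\left(N,m \right)} = -2 + m$ ($L{\left(N,m \right)} = m - 2 = -2 + m$)
$\frac{1}{L{\left(A{\left(-13,V{\left(2,-5 \right)} \right)},81 \right)} - 70070} = \frac{1}{\left(-2 + 81\right) - 70070} = \frac{1}{79 - 70070} = \frac{1}{-69991} = - \frac{1}{69991}$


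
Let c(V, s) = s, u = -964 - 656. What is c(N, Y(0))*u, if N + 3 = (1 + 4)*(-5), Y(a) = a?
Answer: 0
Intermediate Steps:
u = -1620
N = -28 (N = -3 + (1 + 4)*(-5) = -3 + 5*(-5) = -3 - 25 = -28)
c(N, Y(0))*u = 0*(-1620) = 0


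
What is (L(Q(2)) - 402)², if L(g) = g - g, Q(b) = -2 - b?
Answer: 161604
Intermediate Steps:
L(g) = 0
(L(Q(2)) - 402)² = (0 - 402)² = (-402)² = 161604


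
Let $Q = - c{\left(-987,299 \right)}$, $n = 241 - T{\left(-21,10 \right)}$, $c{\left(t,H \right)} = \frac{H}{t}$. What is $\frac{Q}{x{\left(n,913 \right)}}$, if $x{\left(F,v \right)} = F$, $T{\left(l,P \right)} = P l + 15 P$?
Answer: $\frac{299}{297087} \approx 0.0010064$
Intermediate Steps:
$T{\left(l,P \right)} = 15 P + P l$
$n = 301$ ($n = 241 - 10 \left(15 - 21\right) = 241 - 10 \left(-6\right) = 241 - -60 = 241 + 60 = 301$)
$Q = \frac{299}{987}$ ($Q = - \frac{299}{-987} = - \frac{299 \left(-1\right)}{987} = \left(-1\right) \left(- \frac{299}{987}\right) = \frac{299}{987} \approx 0.30294$)
$\frac{Q}{x{\left(n,913 \right)}} = \frac{299}{987 \cdot 301} = \frac{299}{987} \cdot \frac{1}{301} = \frac{299}{297087}$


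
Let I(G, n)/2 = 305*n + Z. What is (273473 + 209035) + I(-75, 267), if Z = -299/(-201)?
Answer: 129721576/201 ≈ 6.4538e+5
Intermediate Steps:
Z = 299/201 (Z = -299*(-1/201) = 299/201 ≈ 1.4876)
I(G, n) = 598/201 + 610*n (I(G, n) = 2*(305*n + 299/201) = 2*(299/201 + 305*n) = 598/201 + 610*n)
(273473 + 209035) + I(-75, 267) = (273473 + 209035) + (598/201 + 610*267) = 482508 + (598/201 + 162870) = 482508 + 32737468/201 = 129721576/201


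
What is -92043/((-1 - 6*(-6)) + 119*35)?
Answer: -4383/200 ≈ -21.915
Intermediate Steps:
-92043/((-1 - 6*(-6)) + 119*35) = -92043/((-1 + 36) + 4165) = -92043/(35 + 4165) = -92043/4200 = -92043*1/4200 = -4383/200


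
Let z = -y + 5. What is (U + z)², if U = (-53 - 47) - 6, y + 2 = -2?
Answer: 9409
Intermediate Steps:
y = -4 (y = -2 - 2 = -4)
U = -106 (U = -100 - 6 = -106)
z = 9 (z = -1*(-4) + 5 = 4 + 5 = 9)
(U + z)² = (-106 + 9)² = (-97)² = 9409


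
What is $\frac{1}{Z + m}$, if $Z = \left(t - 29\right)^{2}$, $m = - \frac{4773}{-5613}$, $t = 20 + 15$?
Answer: $\frac{1871}{68947} \approx 0.027137$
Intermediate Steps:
$t = 35$
$m = \frac{1591}{1871}$ ($m = \left(-4773\right) \left(- \frac{1}{5613}\right) = \frac{1591}{1871} \approx 0.85035$)
$Z = 36$ ($Z = \left(35 - 29\right)^{2} = 6^{2} = 36$)
$\frac{1}{Z + m} = \frac{1}{36 + \frac{1591}{1871}} = \frac{1}{\frac{68947}{1871}} = \frac{1871}{68947}$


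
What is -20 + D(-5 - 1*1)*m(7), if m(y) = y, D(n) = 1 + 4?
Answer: 15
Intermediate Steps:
D(n) = 5
-20 + D(-5 - 1*1)*m(7) = -20 + 5*7 = -20 + 35 = 15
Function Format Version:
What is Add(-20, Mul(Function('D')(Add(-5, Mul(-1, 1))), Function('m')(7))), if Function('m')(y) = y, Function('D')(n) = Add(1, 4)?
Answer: 15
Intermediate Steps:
Function('D')(n) = 5
Add(-20, Mul(Function('D')(Add(-5, Mul(-1, 1))), Function('m')(7))) = Add(-20, Mul(5, 7)) = Add(-20, 35) = 15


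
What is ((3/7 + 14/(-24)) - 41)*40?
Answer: -34570/21 ≈ -1646.2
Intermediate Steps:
((3/7 + 14/(-24)) - 41)*40 = ((3*(⅐) + 14*(-1/24)) - 41)*40 = ((3/7 - 7/12) - 41)*40 = (-13/84 - 41)*40 = -3457/84*40 = -34570/21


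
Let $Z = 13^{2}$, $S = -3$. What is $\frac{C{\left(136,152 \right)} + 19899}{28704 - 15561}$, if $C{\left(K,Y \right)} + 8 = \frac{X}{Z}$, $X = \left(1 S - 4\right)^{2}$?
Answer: $\frac{3361628}{2221167} \approx 1.5135$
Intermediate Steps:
$Z = 169$
$X = 49$ ($X = \left(1 \left(-3\right) - 4\right)^{2} = \left(-3 - 4\right)^{2} = \left(-7\right)^{2} = 49$)
$C{\left(K,Y \right)} = - \frac{1303}{169}$ ($C{\left(K,Y \right)} = -8 + \frac{49}{169} = - \frac{1303}{169}$)
$\frac{C{\left(136,152 \right)} + 19899}{28704 - 15561} = \frac{- \frac{1303}{169} + 19899}{28704 - 15561} = \frac{3361628}{169 \cdot 13143} = \frac{3361628}{169} \cdot \frac{1}{13143} = \frac{3361628}{2221167}$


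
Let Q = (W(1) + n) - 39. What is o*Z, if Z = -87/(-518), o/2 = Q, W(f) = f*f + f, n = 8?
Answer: -2523/259 ≈ -9.7413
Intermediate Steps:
W(f) = f + f² (W(f) = f² + f = f + f²)
Q = -29 (Q = (1*(1 + 1) + 8) - 39 = (1*2 + 8) - 39 = (2 + 8) - 39 = 10 - 39 = -29)
o = -58 (o = 2*(-29) = -58)
Z = 87/518 (Z = -87*(-1/518) = 87/518 ≈ 0.16795)
o*Z = -58*87/518 = -2523/259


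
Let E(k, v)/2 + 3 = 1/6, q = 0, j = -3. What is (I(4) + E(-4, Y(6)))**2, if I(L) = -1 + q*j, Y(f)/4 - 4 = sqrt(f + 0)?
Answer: 400/9 ≈ 44.444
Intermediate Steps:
Y(f) = 16 + 4*sqrt(f) (Y(f) = 16 + 4*sqrt(f + 0) = 16 + 4*sqrt(f))
I(L) = -1 (I(L) = -1 + 0*(-3) = -1 + 0 = -1)
E(k, v) = -17/3 (E(k, v) = -6 + 2/6 = -6 + 2*(1/6) = -6 + 1/3 = -17/3)
(I(4) + E(-4, Y(6)))**2 = (-1 - 17/3)**2 = (-20/3)**2 = 400/9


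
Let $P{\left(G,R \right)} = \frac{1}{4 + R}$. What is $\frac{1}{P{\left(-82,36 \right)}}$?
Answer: $40$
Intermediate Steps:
$\frac{1}{P{\left(-82,36 \right)}} = \frac{1}{\frac{1}{4 + 36}} = \frac{1}{\frac{1}{40}} = 40$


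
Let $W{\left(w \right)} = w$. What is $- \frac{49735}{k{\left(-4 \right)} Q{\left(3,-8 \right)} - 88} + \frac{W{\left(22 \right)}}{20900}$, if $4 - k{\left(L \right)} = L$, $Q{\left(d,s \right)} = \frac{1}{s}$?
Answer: $\frac{47248339}{84550} \approx 558.82$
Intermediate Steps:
$k{\left(L \right)} = 4 - L$
$- \frac{49735}{k{\left(-4 \right)} Q{\left(3,-8 \right)} - 88} + \frac{W{\left(22 \right)}}{20900} = - \frac{49735}{\frac{4 - -4}{-8} - 88} + \frac{22}{20900} = - \frac{49735}{\left(4 + 4\right) \left(- \frac{1}{8}\right) - 88} + 22 \cdot \frac{1}{20900} = - \frac{49735}{8 \left(- \frac{1}{8}\right) - 88} + \frac{1}{950} = - \frac{49735}{-1 - 88} + \frac{1}{950} = - \frac{49735}{-89} + \frac{1}{950} = \left(-49735\right) \left(- \frac{1}{89}\right) + \frac{1}{950} = \frac{49735}{89} + \frac{1}{950} = \frac{47248339}{84550}$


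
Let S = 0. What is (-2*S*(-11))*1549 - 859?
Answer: -859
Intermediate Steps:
(-2*S*(-11))*1549 - 859 = (-2*0*(-11))*1549 - 859 = (0*(-11))*1549 - 859 = 0*1549 - 859 = 0 - 859 = -859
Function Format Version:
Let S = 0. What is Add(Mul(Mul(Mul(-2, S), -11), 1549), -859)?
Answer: -859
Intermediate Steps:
Add(Mul(Mul(Mul(-2, S), -11), 1549), -859) = Add(Mul(Mul(Mul(-2, 0), -11), 1549), -859) = Add(Mul(Mul(0, -11), 1549), -859) = Add(Mul(0, 1549), -859) = Add(0, -859) = -859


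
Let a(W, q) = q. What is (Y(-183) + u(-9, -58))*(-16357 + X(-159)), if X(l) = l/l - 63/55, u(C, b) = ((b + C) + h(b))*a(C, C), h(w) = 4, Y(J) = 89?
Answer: -590165808/55 ≈ -1.0730e+7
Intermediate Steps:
u(C, b) = C*(4 + C + b) (u(C, b) = ((b + C) + 4)*C = ((C + b) + 4)*C = (4 + C + b)*C = C*(4 + C + b))
X(l) = -8/55 (X(l) = 1 - 63*1/55 = 1 - 63/55 = -8/55)
(Y(-183) + u(-9, -58))*(-16357 + X(-159)) = (89 - 9*(4 - 9 - 58))*(-16357 - 8/55) = (89 - 9*(-63))*(-899643/55) = (89 + 567)*(-899643/55) = 656*(-899643/55) = -590165808/55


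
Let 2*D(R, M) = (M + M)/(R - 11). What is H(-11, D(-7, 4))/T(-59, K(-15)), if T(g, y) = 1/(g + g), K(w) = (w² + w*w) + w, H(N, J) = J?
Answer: 236/9 ≈ 26.222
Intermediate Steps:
D(R, M) = M/(-11 + R) (D(R, M) = ((M + M)/(R - 11))/2 = ((2*M)/(-11 + R))/2 = (2*M/(-11 + R))/2 = M/(-11 + R))
K(w) = w + 2*w² (K(w) = (w² + w²) + w = 2*w² + w = w + 2*w²)
T(g, y) = 1/(2*g)
H(-11, D(-7, 4))/T(-59, K(-15)) = (4/(-11 - 7))/(((½)/(-59))) = (4/(-18))/(((½)*(-1/59))) = (4*(-1/18))/(-1/118) = -2/9*(-118) = 236/9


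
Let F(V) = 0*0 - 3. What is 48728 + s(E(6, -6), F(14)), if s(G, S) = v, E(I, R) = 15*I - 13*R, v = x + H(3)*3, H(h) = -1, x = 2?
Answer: 48727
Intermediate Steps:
F(V) = -3 (F(V) = 0 - 3 = -3)
v = -1 (v = 2 - 1*3 = 2 - 3 = -1)
E(I, R) = -13*R + 15*I
s(G, S) = -1
48728 + s(E(6, -6), F(14)) = 48728 - 1 = 48727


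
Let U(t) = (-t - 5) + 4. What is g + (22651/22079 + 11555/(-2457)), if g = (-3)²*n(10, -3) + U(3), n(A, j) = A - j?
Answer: 5930566301/54248103 ≈ 109.32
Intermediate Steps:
U(t) = -1 - t (U(t) = (-5 - t) + 4 = -1 - t)
g = 113 (g = (-3)²*(10 - 1*(-3)) + (-1 - 1*3) = 9*(10 + 3) + (-1 - 3) = 9*13 - 4 = 117 - 4 = 113)
g + (22651/22079 + 11555/(-2457)) = 113 + (22651/22079 + 11555/(-2457)) = 113 + (22651*(1/22079) + 11555*(-1/2457)) = 113 + (22651/22079 - 11555/2457) = 113 - 199469338/54248103 = 5930566301/54248103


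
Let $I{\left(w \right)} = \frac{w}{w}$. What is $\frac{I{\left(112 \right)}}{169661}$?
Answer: $\frac{1}{169661} \approx 5.8941 \cdot 10^{-6}$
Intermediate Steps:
$I{\left(w \right)} = 1$
$\frac{I{\left(112 \right)}}{169661} = 1 \cdot \frac{1}{169661} = \frac{1}{169661}$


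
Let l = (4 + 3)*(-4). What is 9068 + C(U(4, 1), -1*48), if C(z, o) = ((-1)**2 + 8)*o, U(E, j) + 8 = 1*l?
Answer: 8636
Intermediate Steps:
l = -28 (l = 7*(-4) = -28)
U(E, j) = -36 (U(E, j) = -8 + 1*(-28) = -8 - 28 = -36)
C(z, o) = 9*o (C(z, o) = (1 + 8)*o = 9*o)
9068 + C(U(4, 1), -1*48) = 9068 + 9*(-1*48) = 9068 + 9*(-48) = 9068 - 432 = 8636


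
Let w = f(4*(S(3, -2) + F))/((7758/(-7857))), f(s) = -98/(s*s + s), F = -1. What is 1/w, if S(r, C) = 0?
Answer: 1724/14259 ≈ 0.12091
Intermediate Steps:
f(s) = -98/(s + s**2) (f(s) = -98/(s**2 + s) = -98/(s + s**2))
w = 14259/1724 (w = (-98/((4*(0 - 1))*(1 + 4*(0 - 1))))/((7758/(-7857))) = (-98/((4*(-1))*(1 + 4*(-1))))/((7758*(-1/7857))) = (-98/(-4*(1 - 4)))/(-862/873) = -98*(-1/4)/(-3)*(-873/862) = -98*(-1/4)*(-1/3)*(-873/862) = -49/6*(-873/862) = 14259/1724 ≈ 8.2709)
1/w = 1/(14259/1724) = 1724/14259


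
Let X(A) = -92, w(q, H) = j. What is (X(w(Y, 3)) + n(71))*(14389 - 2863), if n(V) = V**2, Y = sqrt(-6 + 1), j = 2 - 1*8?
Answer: 57042174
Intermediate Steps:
j = -6 (j = 2 - 8 = -6)
Y = I*sqrt(5) (Y = sqrt(-5) = I*sqrt(5) ≈ 2.2361*I)
w(q, H) = -6
(X(w(Y, 3)) + n(71))*(14389 - 2863) = (-92 + 71**2)*(14389 - 2863) = (-92 + 5041)*11526 = 4949*11526 = 57042174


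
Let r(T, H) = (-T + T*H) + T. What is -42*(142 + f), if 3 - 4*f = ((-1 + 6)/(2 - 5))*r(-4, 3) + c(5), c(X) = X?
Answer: -5733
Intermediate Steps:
r(T, H) = H*T (r(T, H) = (-T + H*T) + T = H*T)
f = -11/2 (f = ¾ - (((-1 + 6)/(2 - 5))*(3*(-4)) + 5)/4 = ¾ - ((5/(-3))*(-12) + 5)/4 = ¾ - ((5*(-⅓))*(-12) + 5)/4 = ¾ - (-5/3*(-12) + 5)/4 = ¾ - (20 + 5)/4 = ¾ - ¼*25 = ¾ - 25/4 = -11/2 ≈ -5.5000)
-42*(142 + f) = -42*(142 - 11/2) = -42*273/2 = -5733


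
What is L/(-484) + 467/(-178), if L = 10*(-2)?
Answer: -55617/21538 ≈ -2.5823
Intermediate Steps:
L = -20
L/(-484) + 467/(-178) = -20/(-484) + 467/(-178) = -20*(-1/484) + 467*(-1/178) = 5/121 - 467/178 = -55617/21538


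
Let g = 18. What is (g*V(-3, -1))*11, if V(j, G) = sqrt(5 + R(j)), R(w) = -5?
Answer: 0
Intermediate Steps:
V(j, G) = 0 (V(j, G) = sqrt(5 - 5) = sqrt(0) = 0)
(g*V(-3, -1))*11 = (18*0)*11 = 0*11 = 0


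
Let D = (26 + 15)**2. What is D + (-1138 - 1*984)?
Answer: -441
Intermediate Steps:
D = 1681 (D = 41**2 = 1681)
D + (-1138 - 1*984) = 1681 + (-1138 - 1*984) = 1681 + (-1138 - 984) = 1681 - 2122 = -441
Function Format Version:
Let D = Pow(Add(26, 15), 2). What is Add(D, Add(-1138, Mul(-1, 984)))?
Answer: -441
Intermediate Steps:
D = 1681 (D = Pow(41, 2) = 1681)
Add(D, Add(-1138, Mul(-1, 984))) = Add(1681, Add(-1138, Mul(-1, 984))) = Add(1681, Add(-1138, -984)) = Add(1681, -2122) = -441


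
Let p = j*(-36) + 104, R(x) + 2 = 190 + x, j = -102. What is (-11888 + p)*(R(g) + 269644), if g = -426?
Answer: -2185421472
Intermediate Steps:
R(x) = 188 + x (R(x) = -2 + (190 + x) = 188 + x)
p = 3776 (p = -102*(-36) + 104 = 3672 + 104 = 3776)
(-11888 + p)*(R(g) + 269644) = (-11888 + 3776)*((188 - 426) + 269644) = -8112*(-238 + 269644) = -8112*269406 = -2185421472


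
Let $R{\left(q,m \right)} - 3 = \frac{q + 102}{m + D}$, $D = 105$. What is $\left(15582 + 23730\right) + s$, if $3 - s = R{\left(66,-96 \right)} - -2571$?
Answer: $\frac{110167}{3} \approx 36722.0$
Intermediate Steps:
$R{\left(q,m \right)} = 3 + \frac{102 + q}{105 + m}$ ($R{\left(q,m \right)} = 3 + \frac{q + 102}{m + 105} = 3 + \frac{102 + q}{105 + m}$)
$s = - \frac{7769}{3}$ ($s = 3 - \left(\frac{417 + 66 + 3 \left(-96\right)}{105 - 96} - -2571\right) = 3 - \left(\frac{417 + 66 - 288}{9} + 2571\right) = 3 - \left(\frac{1}{9} \cdot 195 + 2571\right) = 3 - \left(\frac{65}{3} + 2571\right) = 3 - \frac{7778}{3} = - \frac{7769}{3} \approx -2589.7$)
$\left(15582 + 23730\right) + s = \left(15582 + 23730\right) - \frac{7769}{3} = 39312 - \frac{7769}{3} = \frac{110167}{3}$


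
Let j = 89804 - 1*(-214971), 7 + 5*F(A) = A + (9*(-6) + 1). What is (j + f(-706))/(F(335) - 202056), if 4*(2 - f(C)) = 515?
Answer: -1218593/808004 ≈ -1.5082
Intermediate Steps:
F(A) = -12 + A/5 (F(A) = -7/5 + (A + (9*(-6) + 1))/5 = -7/5 + (A + (-54 + 1))/5 = -7/5 + (A - 53)/5 = -7/5 + (-53 + A)/5 = -7/5 + (-53/5 + A/5) = -12 + A/5)
f(C) = -507/4 (f(C) = 2 - ¼*515 = 2 - 515/4 = -507/4)
j = 304775 (j = 89804 + 214971 = 304775)
(j + f(-706))/(F(335) - 202056) = (304775 - 507/4)/((-12 + (⅕)*335) - 202056) = 1218593/(4*((-12 + 67) - 202056)) = 1218593/(4*(55 - 202056)) = (1218593/4)/(-202001) = (1218593/4)*(-1/202001) = -1218593/808004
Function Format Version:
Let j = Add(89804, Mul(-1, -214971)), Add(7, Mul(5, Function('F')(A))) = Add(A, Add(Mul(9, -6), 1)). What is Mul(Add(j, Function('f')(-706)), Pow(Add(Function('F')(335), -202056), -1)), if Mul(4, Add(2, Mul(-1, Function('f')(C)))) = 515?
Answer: Rational(-1218593, 808004) ≈ -1.5082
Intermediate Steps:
Function('F')(A) = Add(-12, Mul(Rational(1, 5), A)) (Function('F')(A) = Add(Rational(-7, 5), Mul(Rational(1, 5), Add(A, Add(Mul(9, -6), 1)))) = Add(Rational(-7, 5), Mul(Rational(1, 5), Add(A, Add(-54, 1)))) = Add(Rational(-7, 5), Mul(Rational(1, 5), Add(A, -53))) = Add(Rational(-7, 5), Mul(Rational(1, 5), Add(-53, A))) = Add(Rational(-7, 5), Add(Rational(-53, 5), Mul(Rational(1, 5), A))) = Add(-12, Mul(Rational(1, 5), A)))
Function('f')(C) = Rational(-507, 4) (Function('f')(C) = Add(2, Mul(Rational(-1, 4), 515)) = Add(2, Rational(-515, 4)) = Rational(-507, 4))
j = 304775 (j = Add(89804, 214971) = 304775)
Mul(Add(j, Function('f')(-706)), Pow(Add(Function('F')(335), -202056), -1)) = Mul(Add(304775, Rational(-507, 4)), Pow(Add(Add(-12, Mul(Rational(1, 5), 335)), -202056), -1)) = Mul(Rational(1218593, 4), Pow(Add(Add(-12, 67), -202056), -1)) = Mul(Rational(1218593, 4), Pow(Add(55, -202056), -1)) = Mul(Rational(1218593, 4), Pow(-202001, -1)) = Mul(Rational(1218593, 4), Rational(-1, 202001)) = Rational(-1218593, 808004)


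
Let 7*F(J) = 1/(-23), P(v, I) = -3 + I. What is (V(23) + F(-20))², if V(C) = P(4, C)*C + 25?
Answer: 6097111056/25921 ≈ 2.3522e+5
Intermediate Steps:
V(C) = 25 + C*(-3 + C) (V(C) = (-3 + C)*C + 25 = C*(-3 + C) + 25 = 25 + C*(-3 + C))
F(J) = -1/161 (F(J) = (⅐)/(-23) = (⅐)*(-1/23) = -1/161)
(V(23) + F(-20))² = ((25 + 23*(-3 + 23)) - 1/161)² = ((25 + 23*20) - 1/161)² = ((25 + 460) - 1/161)² = (485 - 1/161)² = (78084/161)² = 6097111056/25921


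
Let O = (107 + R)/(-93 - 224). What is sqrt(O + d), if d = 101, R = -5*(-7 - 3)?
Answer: 6*sqrt(280545)/317 ≈ 10.025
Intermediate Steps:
R = 50 (R = -5*(-10) = 50)
O = -157/317 (O = (107 + 50)/(-93 - 224) = 157/(-317) = 157*(-1/317) = -157/317 ≈ -0.49527)
sqrt(O + d) = sqrt(-157/317 + 101) = sqrt(31860/317) = 6*sqrt(280545)/317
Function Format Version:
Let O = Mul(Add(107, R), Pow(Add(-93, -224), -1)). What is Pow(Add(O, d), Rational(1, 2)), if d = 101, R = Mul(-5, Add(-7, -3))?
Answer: Mul(Rational(6, 317), Pow(280545, Rational(1, 2))) ≈ 10.025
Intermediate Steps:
R = 50 (R = Mul(-5, -10) = 50)
O = Rational(-157, 317) (O = Mul(Add(107, 50), Pow(Add(-93, -224), -1)) = Mul(157, Pow(-317, -1)) = Mul(157, Rational(-1, 317)) = Rational(-157, 317) ≈ -0.49527)
Pow(Add(O, d), Rational(1, 2)) = Pow(Add(Rational(-157, 317), 101), Rational(1, 2)) = Pow(Rational(31860, 317), Rational(1, 2)) = Mul(Rational(6, 317), Pow(280545, Rational(1, 2)))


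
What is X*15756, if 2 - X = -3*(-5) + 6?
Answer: -299364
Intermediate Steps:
X = -19 (X = 2 - (-3*(-5) + 6) = 2 - (15 + 6) = 2 - 1*21 = 2 - 21 = -19)
X*15756 = -19*15756 = -299364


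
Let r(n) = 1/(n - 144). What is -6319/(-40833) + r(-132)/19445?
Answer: 11304298249/73047787020 ≈ 0.15475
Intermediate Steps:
r(n) = 1/(-144 + n)
-6319/(-40833) + r(-132)/19445 = -6319/(-40833) + 1/(-144 - 132*19445) = -6319*(-1/40833) + (1/19445)/(-276) = 6319/40833 - 1/276*1/19445 = 6319/40833 - 1/5366820 = 11304298249/73047787020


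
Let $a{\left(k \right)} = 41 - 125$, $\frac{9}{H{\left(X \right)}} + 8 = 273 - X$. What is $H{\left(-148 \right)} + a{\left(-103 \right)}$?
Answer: $- \frac{34683}{413} \approx -83.978$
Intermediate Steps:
$H{\left(X \right)} = \frac{9}{265 - X}$ ($H{\left(X \right)} = \frac{9}{-8 - \left(-273 + X\right)} = \frac{9}{265 - X}$)
$a{\left(k \right)} = -84$ ($a{\left(k \right)} = 41 - 125 = -84$)
$H{\left(-148 \right)} + a{\left(-103 \right)} = - \frac{9}{-265 - 148} - 84 = - \frac{9}{-413} - 84 = \left(-9\right) \left(- \frac{1}{413}\right) - 84 = \frac{9}{413} - 84 = - \frac{34683}{413}$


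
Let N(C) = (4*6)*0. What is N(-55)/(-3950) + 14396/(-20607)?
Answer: -14396/20607 ≈ -0.69860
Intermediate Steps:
N(C) = 0 (N(C) = 24*0 = 0)
N(-55)/(-3950) + 14396/(-20607) = 0/(-3950) + 14396/(-20607) = 0*(-1/3950) + 14396*(-1/20607) = 0 - 14396/20607 = -14396/20607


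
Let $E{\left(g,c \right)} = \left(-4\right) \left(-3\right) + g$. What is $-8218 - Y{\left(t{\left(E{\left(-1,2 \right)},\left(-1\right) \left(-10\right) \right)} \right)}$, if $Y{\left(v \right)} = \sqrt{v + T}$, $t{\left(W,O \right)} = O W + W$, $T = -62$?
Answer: $-8218 - \sqrt{59} \approx -8225.7$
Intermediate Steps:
$E{\left(g,c \right)} = 12 + g$
$t{\left(W,O \right)} = W + O W$
$Y{\left(v \right)} = \sqrt{-62 + v}$ ($Y{\left(v \right)} = \sqrt{v - 62} = \sqrt{-62 + v}$)
$-8218 - Y{\left(t{\left(E{\left(-1,2 \right)},\left(-1\right) \left(-10\right) \right)} \right)} = -8218 - \sqrt{-62 + \left(12 - 1\right) \left(1 - -10\right)} = -8218 - \sqrt{-62 + 11 \left(1 + 10\right)} = -8218 - \sqrt{-62 + 11 \cdot 11} = -8218 - \sqrt{-62 + 121} = -8218 - \sqrt{59}$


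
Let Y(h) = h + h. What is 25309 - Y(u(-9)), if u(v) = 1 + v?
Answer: 25325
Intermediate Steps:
Y(h) = 2*h
25309 - Y(u(-9)) = 25309 - 2*(1 - 9) = 25309 - 2*(-8) = 25309 - 1*(-16) = 25309 + 16 = 25325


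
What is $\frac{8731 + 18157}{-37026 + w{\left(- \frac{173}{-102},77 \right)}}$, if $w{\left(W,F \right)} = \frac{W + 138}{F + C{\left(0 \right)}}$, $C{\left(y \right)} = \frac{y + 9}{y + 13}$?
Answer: $- \frac{2770001760}{3814233283} \approx -0.72623$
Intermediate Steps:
$C{\left(y \right)} = \frac{9 + y}{13 + y}$
$w{\left(W,F \right)} = \frac{138 + W}{\frac{9}{13} + F}$ ($w{\left(W,F \right)} = \frac{W + 138}{F + \frac{9 + 0}{13 + 0}} = \frac{138 + W}{F + \frac{1}{13} \cdot 9} = \frac{138 + W}{F + \frac{9}{13}} = \frac{138 + W}{\frac{9}{13} + F}$)
$\frac{8731 + 18157}{-37026 + w{\left(- \frac{173}{-102},77 \right)}} = \frac{8731 + 18157}{-37026 + \frac{13 \left(138 - \frac{173}{-102}\right)}{9 + 13 \cdot 77}} = \frac{26888}{-37026 + \frac{13 \left(138 - - \frac{173}{102}\right)}{9 + 1001}} = \frac{26888}{-37026 + \frac{13 \left(138 + \frac{173}{102}\right)}{1010}} = \frac{26888}{-37026 + 13 \cdot \frac{1}{1010} \cdot \frac{14249}{102}} = \frac{26888}{-37026 + \frac{185237}{103020}} = \frac{26888}{- \frac{3814233283}{103020}} = 26888 \left(- \frac{103020}{3814233283}\right) = - \frac{2770001760}{3814233283}$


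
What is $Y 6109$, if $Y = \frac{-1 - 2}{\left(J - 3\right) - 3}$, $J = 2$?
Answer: $\frac{18327}{4} \approx 4581.8$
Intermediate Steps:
$Y = \frac{3}{4}$ ($Y = \frac{-1 - 2}{\left(2 - 3\right) - 3} = - \frac{3}{\left(2 - 3\right) - 3} = - \frac{3}{-1 - 3} = - \frac{3}{-4} = \left(-3\right) \left(- \frac{1}{4}\right) = \frac{3}{4} \approx 0.75$)
$Y 6109 = \frac{3}{4} \cdot 6109 = \frac{18327}{4}$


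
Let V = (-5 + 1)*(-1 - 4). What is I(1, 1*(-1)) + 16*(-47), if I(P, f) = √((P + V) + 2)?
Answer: -752 + √23 ≈ -747.20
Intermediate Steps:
V = 20 (V = -4*(-5) = 20)
I(P, f) = √(22 + P) (I(P, f) = √((P + 20) + 2) = √((20 + P) + 2) = √(22 + P))
I(1, 1*(-1)) + 16*(-47) = √(22 + 1) + 16*(-47) = √23 - 752 = -752 + √23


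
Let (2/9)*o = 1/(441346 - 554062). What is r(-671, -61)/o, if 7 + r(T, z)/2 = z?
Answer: 3406528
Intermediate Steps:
r(T, z) = -14 + 2*z
o = -1/25048 (o = 9/(2*(441346 - 554062)) = (9/2)/(-112716) = (9/2)*(-1/112716) = -1/25048 ≈ -3.9923e-5)
r(-671, -61)/o = (-14 + 2*(-61))/(-1/25048) = (-14 - 122)*(-25048) = -136*(-25048) = 3406528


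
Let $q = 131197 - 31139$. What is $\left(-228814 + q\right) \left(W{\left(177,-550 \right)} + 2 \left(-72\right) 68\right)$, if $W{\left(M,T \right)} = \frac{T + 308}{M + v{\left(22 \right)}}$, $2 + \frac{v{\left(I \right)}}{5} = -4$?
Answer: $\frac{185365635496}{147} \approx 1.261 \cdot 10^{9}$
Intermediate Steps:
$v{\left(I \right)} = -30$ ($v{\left(I \right)} = -10 + 5 \left(-4\right) = -10 - 20 = -30$)
$q = 100058$
$W{\left(M,T \right)} = \frac{308 + T}{-30 + M}$ ($W{\left(M,T \right)} = \frac{T + 308}{M - 30} = \frac{308 + T}{-30 + M}$)
$\left(-228814 + q\right) \left(W{\left(177,-550 \right)} + 2 \left(-72\right) 68\right) = \left(-228814 + 100058\right) \left(\frac{308 - 550}{-30 + 177} + 2 \left(-72\right) 68\right) = - 128756 \left(\frac{1}{147} \left(-242\right) - 9792\right) = - 128756 \left(- \frac{242}{147} - 9792\right) = \left(-128756\right) \left(- \frac{1439666}{147}\right) = \frac{185365635496}{147}$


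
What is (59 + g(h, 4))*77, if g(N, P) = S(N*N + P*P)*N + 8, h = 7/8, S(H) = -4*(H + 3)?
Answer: -21483/128 ≈ -167.84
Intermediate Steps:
S(H) = -12 - 4*H (S(H) = -4*(3 + H) = -12 - 4*H)
h = 7/8 (h = 7*(⅛) = 7/8 ≈ 0.87500)
g(N, P) = 8 + N*(-12 - 4*N² - 4*P²) (g(N, P) = (-12 - 4*(N*N + P*P))*N + 8 = (-12 - 4*(N² + P²))*N + 8 = (-12 + (-4*N² - 4*P²))*N + 8 = (-12 - 4*N² - 4*P²)*N + 8 = N*(-12 - 4*N² - 4*P²) + 8 = 8 + N*(-12 - 4*N² - 4*P²))
(59 + g(h, 4))*77 = (59 + (8 - 4*7/8*(3 + (7/8)² + 4²)))*77 = (59 + (8 - 4*7/8*(3 + 49/64 + 16)))*77 = (59 + (8 - 4*7/8*1265/64))*77 = (59 + (8 - 8855/128))*77 = (59 - 7831/128)*77 = -279/128*77 = -21483/128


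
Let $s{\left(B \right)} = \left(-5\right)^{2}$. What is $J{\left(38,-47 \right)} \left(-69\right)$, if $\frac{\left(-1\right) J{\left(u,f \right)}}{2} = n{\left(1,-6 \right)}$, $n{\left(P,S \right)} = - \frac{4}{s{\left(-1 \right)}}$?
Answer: $- \frac{552}{25} \approx -22.08$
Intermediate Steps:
$s{\left(B \right)} = 25$
$n{\left(P,S \right)} = - \frac{4}{25}$
$J{\left(u,f \right)} = \frac{8}{25}$ ($J{\left(u,f \right)} = \left(-2\right) \left(- \frac{4}{25}\right) = \frac{8}{25}$)
$J{\left(38,-47 \right)} \left(-69\right) = \frac{8}{25} \left(-69\right) = - \frac{552}{25}$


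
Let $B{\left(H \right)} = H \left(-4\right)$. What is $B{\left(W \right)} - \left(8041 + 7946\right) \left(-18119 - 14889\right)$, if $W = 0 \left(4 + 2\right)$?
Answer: $527698896$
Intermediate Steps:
$W = 0$ ($W = 0 \cdot 6 = 0$)
$B{\left(H \right)} = - 4 H$
$B{\left(W \right)} - \left(8041 + 7946\right) \left(-18119 - 14889\right) = \left(-4\right) 0 - \left(8041 + 7946\right) \left(-18119 - 14889\right) = 0 - 15987 \left(-33008\right) = 0 - -527698896 = 0 + 527698896 = 527698896$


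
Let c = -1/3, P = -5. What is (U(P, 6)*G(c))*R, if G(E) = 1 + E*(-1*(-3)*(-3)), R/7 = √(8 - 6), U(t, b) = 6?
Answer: 168*√2 ≈ 237.59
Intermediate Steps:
R = 7*√2 (R = 7*√(8 - 6) = 7*√2 ≈ 9.8995)
c = -⅓ (c = -1*⅓ = -⅓ ≈ -0.33333)
G(E) = 1 - 9*E (G(E) = 1 + E*(3*(-3)) = 1 + E*(-9) = 1 - 9*E)
(U(P, 6)*G(c))*R = (6*(1 - 9*(-⅓)))*(7*√2) = (6*(1 + 3))*(7*√2) = (6*4)*(7*√2) = 24*(7*√2) = 168*√2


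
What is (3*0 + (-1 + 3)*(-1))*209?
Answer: -418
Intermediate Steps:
(3*0 + (-1 + 3)*(-1))*209 = (0 + 2*(-1))*209 = (0 - 2)*209 = -2*209 = -418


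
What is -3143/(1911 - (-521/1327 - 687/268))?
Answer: -1117763948/680671673 ≈ -1.6421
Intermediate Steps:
-3143/(1911 - (-521/1327 - 687/268)) = -3143/(1911 - 1*(-1051277/355636)) = -3143/(1911 + 1051277/355636) = -3143/680671673/355636 = -3143*355636/680671673 = -1117763948/680671673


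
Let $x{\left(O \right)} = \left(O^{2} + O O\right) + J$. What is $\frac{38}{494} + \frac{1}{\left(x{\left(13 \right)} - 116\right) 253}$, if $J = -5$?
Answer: $\frac{54914}{713713} \approx 0.076941$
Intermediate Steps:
$x{\left(O \right)} = -5 + 2 O^{2}$ ($x{\left(O \right)} = \left(O^{2} + O O\right) - 5 = \left(O^{2} + O^{2}\right) - 5 = 2 O^{2} - 5 = -5 + 2 O^{2}$)
$\frac{38}{494} + \frac{1}{\left(x{\left(13 \right)} - 116\right) 253} = \frac{38}{494} + \frac{1}{\left(\left(-5 + 2 \cdot 13^{2}\right) - 116\right) 253} = 38 \cdot \frac{1}{494} + \frac{1}{\left(-5 + 2 \cdot 169\right) - 116} \cdot \frac{1}{253} = \frac{1}{13} + \frac{1}{\left(-5 + 338\right) - 116} \cdot \frac{1}{253} = \frac{1}{13} + \frac{1}{333 - 116} \cdot \frac{1}{253} = \frac{1}{13} + \frac{1}{217} \cdot \frac{1}{253} = \frac{1}{13} + \frac{1}{54901} = \frac{54914}{713713}$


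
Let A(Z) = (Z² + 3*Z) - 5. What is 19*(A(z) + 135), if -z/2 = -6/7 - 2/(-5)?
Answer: 3109046/1225 ≈ 2538.0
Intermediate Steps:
z = 32/35 (z = -2*(-6/7 - 2/(-5)) = -2*(-6*⅐ - 2*(-⅕)) = -2*(-6/7 + ⅖) = -2*(-16/35) = 32/35 ≈ 0.91429)
A(Z) = -5 + Z² + 3*Z
19*(A(z) + 135) = 19*((-5 + (32/35)² + 3*(32/35)) + 135) = 19*((-5 + 1024/1225 + 96/35) + 135) = 19*(-1741/1225 + 135) = 19*(163634/1225) = 3109046/1225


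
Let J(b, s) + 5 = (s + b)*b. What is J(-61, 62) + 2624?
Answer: 2558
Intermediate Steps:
J(b, s) = -5 + b*(b + s) (J(b, s) = -5 + (s + b)*b = -5 + (b + s)*b = -5 + b*(b + s))
J(-61, 62) + 2624 = (-5 + (-61)² - 61*62) + 2624 = (-5 + 3721 - 3782) + 2624 = -66 + 2624 = 2558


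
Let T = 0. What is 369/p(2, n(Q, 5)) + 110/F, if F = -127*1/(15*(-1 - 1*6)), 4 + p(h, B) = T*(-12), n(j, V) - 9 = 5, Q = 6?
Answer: -663/508 ≈ -1.3051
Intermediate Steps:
n(j, V) = 14 (n(j, V) = 9 + 5 = 14)
p(h, B) = -4 (p(h, B) = -4 + 0*(-12) = -4 + 0 = -4)
F = 127/105 (F = -127*1/(15*(-1 - 6)) = -127/(-7*5*3) = -127/((-35*3)) = -127/(-105) = -127*(-1/105) = 127/105 ≈ 1.2095)
369/p(2, n(Q, 5)) + 110/F = 369/(-4) + 110/(127/105) = 369*(-¼) + 110*(105/127) = -369/4 + 11550/127 = -663/508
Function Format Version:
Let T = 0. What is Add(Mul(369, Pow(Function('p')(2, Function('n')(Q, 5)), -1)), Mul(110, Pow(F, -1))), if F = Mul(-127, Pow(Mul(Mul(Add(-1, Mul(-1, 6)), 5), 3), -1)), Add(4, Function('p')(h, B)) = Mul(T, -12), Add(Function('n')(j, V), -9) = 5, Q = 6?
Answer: Rational(-663, 508) ≈ -1.3051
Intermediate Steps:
Function('n')(j, V) = 14 (Function('n')(j, V) = Add(9, 5) = 14)
Function('p')(h, B) = -4 (Function('p')(h, B) = Add(-4, Mul(0, -12)) = Add(-4, 0) = -4)
F = Rational(127, 105) (F = Mul(-127, Pow(Mul(Mul(Add(-1, -6), 5), 3), -1)) = Mul(-127, Pow(Mul(Mul(-7, 5), 3), -1)) = Mul(-127, Pow(Mul(-35, 3), -1)) = Mul(-127, Pow(-105, -1)) = Mul(-127, Rational(-1, 105)) = Rational(127, 105) ≈ 1.2095)
Add(Mul(369, Pow(Function('p')(2, Function('n')(Q, 5)), -1)), Mul(110, Pow(F, -1))) = Add(Mul(369, Pow(-4, -1)), Mul(110, Pow(Rational(127, 105), -1))) = Add(Mul(369, Rational(-1, 4)), Mul(110, Rational(105, 127))) = Add(Rational(-369, 4), Rational(11550, 127)) = Rational(-663, 508)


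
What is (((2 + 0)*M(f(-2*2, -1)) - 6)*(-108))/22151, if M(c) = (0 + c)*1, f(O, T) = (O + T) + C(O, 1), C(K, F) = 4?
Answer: 864/22151 ≈ 0.039005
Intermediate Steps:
f(O, T) = 4 + O + T (f(O, T) = (O + T) + 4 = 4 + O + T)
M(c) = c (M(c) = c*1 = c)
(((2 + 0)*M(f(-2*2, -1)) - 6)*(-108))/22151 = (((2 + 0)*(4 - 2*2 - 1) - 6)*(-108))/22151 = ((2*(4 - 4 - 1) - 6)*(-108))*(1/22151) = ((2*(-1) - 6)*(-108))*(1/22151) = ((-2 - 6)*(-108))*(1/22151) = -8*(-108)*(1/22151) = 864*(1/22151) = 864/22151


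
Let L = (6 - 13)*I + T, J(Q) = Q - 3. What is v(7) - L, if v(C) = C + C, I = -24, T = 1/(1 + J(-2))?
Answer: -615/4 ≈ -153.75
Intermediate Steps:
J(Q) = -3 + Q
T = -1/4 (T = 1/(1 + (-3 - 2)) = 1/(1 - 5) = 1/(-4) = -1/4 ≈ -0.25000)
L = 671/4 (L = (6 - 13)*(-24) - 1/4 = -7*(-24) - 1/4 = 168 - 1/4 = 671/4 ≈ 167.75)
v(C) = 2*C
v(7) - L = 2*7 - 1*671/4 = 14 - 671/4 = -615/4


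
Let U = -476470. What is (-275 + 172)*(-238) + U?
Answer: -451956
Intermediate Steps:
(-275 + 172)*(-238) + U = (-275 + 172)*(-238) - 476470 = -103*(-238) - 476470 = 24514 - 476470 = -451956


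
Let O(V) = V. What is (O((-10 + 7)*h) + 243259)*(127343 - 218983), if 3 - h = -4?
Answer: -22290330320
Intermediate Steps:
h = 7 (h = 3 - 1*(-4) = 3 + 4 = 7)
(O((-10 + 7)*h) + 243259)*(127343 - 218983) = ((-10 + 7)*7 + 243259)*(127343 - 218983) = (-3*7 + 243259)*(-91640) = (-21 + 243259)*(-91640) = 243238*(-91640) = -22290330320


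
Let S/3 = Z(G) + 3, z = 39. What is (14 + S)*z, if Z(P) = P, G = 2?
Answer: 1131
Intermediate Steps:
S = 15 (S = 3*(2 + 3) = 3*5 = 15)
(14 + S)*z = (14 + 15)*39 = 29*39 = 1131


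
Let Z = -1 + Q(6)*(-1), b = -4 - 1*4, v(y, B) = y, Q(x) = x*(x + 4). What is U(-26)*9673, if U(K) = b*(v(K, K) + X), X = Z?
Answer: 6732408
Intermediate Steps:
Q(x) = x*(4 + x)
b = -8 (b = -4 - 4 = -8)
Z = -61 (Z = -1 + (6*(4 + 6))*(-1) = -1 + (6*10)*(-1) = -1 + 60*(-1) = -1 - 60 = -61)
X = -61
U(K) = 488 - 8*K (U(K) = -8*(K - 61) = -8*(-61 + K) = 488 - 8*K)
U(-26)*9673 = (488 - 8*(-26))*9673 = (488 + 208)*9673 = 696*9673 = 6732408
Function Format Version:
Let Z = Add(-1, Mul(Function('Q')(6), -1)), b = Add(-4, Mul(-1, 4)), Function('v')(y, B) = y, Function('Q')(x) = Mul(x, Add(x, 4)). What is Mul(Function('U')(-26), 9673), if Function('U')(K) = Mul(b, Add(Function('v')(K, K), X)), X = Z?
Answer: 6732408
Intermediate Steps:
Function('Q')(x) = Mul(x, Add(4, x))
b = -8 (b = Add(-4, -4) = -8)
Z = -61 (Z = Add(-1, Mul(Mul(6, Add(4, 6)), -1)) = Add(-1, Mul(Mul(6, 10), -1)) = Add(-1, Mul(60, -1)) = Add(-1, -60) = -61)
X = -61
Function('U')(K) = Add(488, Mul(-8, K)) (Function('U')(K) = Mul(-8, Add(K, -61)) = Mul(-8, Add(-61, K)) = Add(488, Mul(-8, K)))
Mul(Function('U')(-26), 9673) = Mul(Add(488, Mul(-8, -26)), 9673) = Mul(Add(488, 208), 9673) = Mul(696, 9673) = 6732408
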